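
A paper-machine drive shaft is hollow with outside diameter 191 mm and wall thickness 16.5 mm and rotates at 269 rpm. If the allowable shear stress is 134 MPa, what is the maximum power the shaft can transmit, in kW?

2750 kW

J = π(d_o⁴ − d_i⁴)/32 = π(0.191⁴ − 0.158⁴)/32 = 6.947×10^-5 m⁴.
T_max = τ_allow·J/r = 1.34×10^8 × 6.947×10^-5 / 0.0955 = 97480 N·m.
ω = 2π·269/60 = 28.17 rad/s, so P_max = T_max·ω = 2.746×10^6 W.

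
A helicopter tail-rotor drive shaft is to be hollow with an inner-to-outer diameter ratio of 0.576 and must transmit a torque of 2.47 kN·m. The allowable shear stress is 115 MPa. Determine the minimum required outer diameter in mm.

49.7 mm

For a hollow shaft with d_i/d_o = 0.576: τ_max = 16T/(π d_o³ (1−k⁴)), so d_o = [16T/(π τ_allow (1−k⁴))]^(1/3) = [16·2470/(π·1.15×10^8·0.8899)]^(1/3) = 0.04972 m.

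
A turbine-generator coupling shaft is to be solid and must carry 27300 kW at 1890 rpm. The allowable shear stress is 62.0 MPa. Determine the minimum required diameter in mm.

225 mm

ω = 2π·1890/60 = 197.9 rad/s, so T = P/ω = 27300×10³ / 197.9 = 137900 N·m.
For a solid shaft τ_max = 16T/(πd³), so d = (16T/(π τ_allow))^(1/3) = (16·137900/(π·6.20×10^7))^(1/3) = 0.2246 m.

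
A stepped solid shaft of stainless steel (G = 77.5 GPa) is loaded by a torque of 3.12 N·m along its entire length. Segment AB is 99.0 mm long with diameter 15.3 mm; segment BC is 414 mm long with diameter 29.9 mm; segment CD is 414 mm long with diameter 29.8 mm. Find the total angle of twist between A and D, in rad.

0.00117 rad

J_AB = π(0.0153)⁴/32 = 5.38×10^-9 m⁴; J_BC = π(0.0299)⁴/32 = 7.85×10^-8 m⁴; J_CD = π(0.0298)⁴/32 = 7.74×10^-8 m⁴.
θ = (T/G)·Σ L_i/J_i = (3.120/77.5×10⁹)·(0.0990/5.38×10^-9 + 0.414/7.85×10^-8 + 0.414/7.74×10^-8) = 1.169×10^-3 rad.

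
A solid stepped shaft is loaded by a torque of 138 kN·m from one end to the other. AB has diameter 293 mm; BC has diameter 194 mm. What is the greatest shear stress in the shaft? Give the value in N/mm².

Under the same torque, τ_max = 16T/(πd³) is largest where d is smallest — segment BC (d = 194 mm).
τ_max = 16·138000/(π·(0.194)³) = 9.626×10^7 Pa.

96.3 N/mm²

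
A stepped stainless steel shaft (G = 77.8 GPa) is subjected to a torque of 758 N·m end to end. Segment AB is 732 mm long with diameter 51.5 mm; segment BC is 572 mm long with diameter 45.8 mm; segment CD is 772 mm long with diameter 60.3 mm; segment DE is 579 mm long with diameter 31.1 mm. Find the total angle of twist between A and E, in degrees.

J_AB = π(0.0515)⁴/32 = 6.91×10^-7 m⁴; J_BC = π(0.0458)⁴/32 = 4.32×10^-7 m⁴; J_CD = π(0.0603)⁴/32 = 1.30×10^-6 m⁴; J_DE = π(0.0311)⁴/32 = 9.18×10^-8 m⁴.
θ = (T/G)·Σ L_i/J_i = (758.0/77.8×10⁹)·(0.732/6.91×10^-7 + 0.572/4.32×10^-7 + 0.772/1.30×10^-6 + 0.579/9.18×10^-8) = 0.09045 rad.

5.18°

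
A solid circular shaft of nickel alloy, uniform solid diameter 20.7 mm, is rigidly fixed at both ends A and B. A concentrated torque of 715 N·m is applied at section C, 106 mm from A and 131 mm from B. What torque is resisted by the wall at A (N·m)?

395 N·m

With uniform GJ and both ends fixed, compatibility θ_AC = θ_CB gives T_A·a = T_B·b, together with T_A + T_B = T₀.
T_A = T₀·b/(a+b) = 715.0·131/237.0 = 395.2 N·m; T_B = 319.8 N·m.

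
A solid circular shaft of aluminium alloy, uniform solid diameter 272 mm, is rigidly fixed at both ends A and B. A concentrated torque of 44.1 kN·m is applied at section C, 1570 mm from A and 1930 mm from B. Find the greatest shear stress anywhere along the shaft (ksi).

With uniform GJ and both ends fixed, compatibility θ_AC = θ_CB gives T_A·a = T_B·b, together with T_A + T_B = T₀.
T_A = T₀·b/(a+b) = 44100·1930/3500 = 24320 N·m; T_B = 19780 N·m.
τ in each portion: τ_AC = 6.15×10^6 Pa, τ_CB = 5.01×10^6 Pa; maximum is in AC.
τ_max = T_AC·r/J = 24320·0.136/5.37×10^-4 = 6.154×10^6 Pa.

0.893 ksi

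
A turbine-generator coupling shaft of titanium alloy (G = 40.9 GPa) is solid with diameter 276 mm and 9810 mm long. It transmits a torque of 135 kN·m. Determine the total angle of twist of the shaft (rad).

J = πd⁴/32 = π(0.276)⁴/32 = 5.697×10^-4 m⁴.
θ = T·L/(G·J) = 135000 × 9.81 / (40.9×10⁹ × 5.697×10^-4) = 0.05684 rad.

0.0568 rad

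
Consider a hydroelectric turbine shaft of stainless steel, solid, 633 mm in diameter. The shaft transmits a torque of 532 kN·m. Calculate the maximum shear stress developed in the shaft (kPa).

10700 kPa

J = πd⁴/32 = π(0.633)⁴/32 = 0.01576 m⁴.
τ_max = T·r/J = 532000 × 0.317 / 0.01576 = 1.068×10^7 Pa.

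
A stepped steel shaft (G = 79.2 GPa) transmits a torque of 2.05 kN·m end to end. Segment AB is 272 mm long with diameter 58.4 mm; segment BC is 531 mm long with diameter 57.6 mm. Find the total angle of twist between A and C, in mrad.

18.9 mrad

J_AB = π(0.0584)⁴/32 = 1.14×10^-6 m⁴; J_BC = π(0.0576)⁴/32 = 1.08×10^-6 m⁴.
θ = (T/G)·Σ L_i/J_i = (2050/79.2×10⁹)·(0.272/1.14×10^-6 + 0.531/1.08×10^-6) = 0.01888 rad.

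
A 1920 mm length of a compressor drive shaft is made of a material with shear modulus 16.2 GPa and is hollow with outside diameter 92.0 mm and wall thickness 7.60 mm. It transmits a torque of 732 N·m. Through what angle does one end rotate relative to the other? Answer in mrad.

J = π(d_o⁴ − d_i⁴)/32 = π(0.0920⁴ − 0.0768⁴)/32 = 3.618×10^-6 m⁴.
θ = T·L/(G·J) = 732.0 × 1.92 / (16.2×10⁹ × 3.618×10^-6) = 0.02398 rad.

24.0 mrad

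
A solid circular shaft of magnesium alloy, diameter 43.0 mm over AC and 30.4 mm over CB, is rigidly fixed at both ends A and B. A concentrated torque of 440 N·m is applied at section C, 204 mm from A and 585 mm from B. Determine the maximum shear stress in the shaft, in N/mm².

Compatibility: T_A·a/J_AC = T_B·b/J_CB with T_A + T_B = T₀.
J_AC = 3.36×10^-7 m⁴, J_CB = 8.38×10^-8 m⁴, so T_A = T₀·(J_AC/a)/((J_AC/a)+(J_CB/b)) = 404.7 N·m, T_B = 35.26 N·m.
τ in each portion: τ_AC = 2.59×10^7 Pa, τ_CB = 6.39×10^6 Pa; maximum is in AC.
τ_max = T_AC·r/J = 404.7·0.0215/3.36×10^-7 = 2.593×10^7 Pa.

25.9 N/mm²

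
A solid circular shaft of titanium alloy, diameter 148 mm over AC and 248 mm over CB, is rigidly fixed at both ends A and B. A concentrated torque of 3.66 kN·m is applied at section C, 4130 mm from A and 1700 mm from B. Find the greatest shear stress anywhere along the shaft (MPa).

Compatibility: T_A·a/J_AC = T_B·b/J_CB with T_A + T_B = T₀.
J_AC = 4.71×10^-5 m⁴, J_CB = 3.71×10^-4 m⁴, so T_A = T₀·(J_AC/a)/((J_AC/a)+(J_CB/b)) = 181.6 N·m, T_B = 3478 N·m.
τ in each portion: τ_AC = 2.85×10^5 Pa, τ_CB = 1.16×10^6 Pa; maximum is in CB.
τ_max = T_CB·r/J = 3478·0.124/3.71×10^-4 = 1.161×10^6 Pa.

1.16 MPa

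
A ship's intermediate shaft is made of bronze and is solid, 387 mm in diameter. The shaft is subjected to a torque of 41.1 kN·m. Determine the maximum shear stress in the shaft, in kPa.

J = πd⁴/32 = π(0.387)⁴/32 = 2.202×10^-3 m⁴.
τ_max = T·r/J = 41100 × 0.194 / 2.202×10^-3 = 3.611×10^6 Pa.

3610 kPa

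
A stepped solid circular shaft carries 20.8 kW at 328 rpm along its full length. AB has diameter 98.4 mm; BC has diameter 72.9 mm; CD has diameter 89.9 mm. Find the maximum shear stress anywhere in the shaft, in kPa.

7960 kPa

ω = 2π·328/60 = 34.35 rad/s, so T = P/ω = 20.8×10³ / 34.35 = 605.6 N·m.
Under the same torque, τ_max = 16T/(πd³) is largest where d is smallest — segment BC (d = 72.9 mm).
τ_max = 16·605.6/(π·(0.0729)³) = 7.961×10^6 Pa.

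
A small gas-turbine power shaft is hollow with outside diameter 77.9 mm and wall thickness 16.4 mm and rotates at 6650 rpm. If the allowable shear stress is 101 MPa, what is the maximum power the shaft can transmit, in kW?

J = π(d_o⁴ − d_i⁴)/32 = π(0.0779⁴ − 0.0451⁴)/32 = 3.209×10^-6 m⁴.
T_max = τ_allow·J/r = 1.01×10^8 × 3.209×10^-6 / 0.0390 = 8322 N·m.
ω = 2π·6650/60 = 696.4 rad/s, so P_max = T_max·ω = 5.795×10^6 W.

5800 kW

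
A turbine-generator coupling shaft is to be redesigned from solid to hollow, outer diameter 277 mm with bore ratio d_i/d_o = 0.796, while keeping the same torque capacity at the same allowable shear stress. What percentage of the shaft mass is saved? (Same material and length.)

48.4 %

Equal τ_max and T ⇒ the solid shaft needs d_s³ = d_o³(1−k⁴), so d_s = 277·(1−0.796⁴)^(1/3) = 233.4 mm.
Area ratio A_h/A_s = d_o²(1−k²)/d_s² = (1−k²)/(1−k⁴)^(2/3) = 0.5159.
Mass saving = 1 − 0.5159 = 48.4 %.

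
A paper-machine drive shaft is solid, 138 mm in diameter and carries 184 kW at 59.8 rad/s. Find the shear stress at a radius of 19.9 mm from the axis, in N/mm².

1.72 N/mm²

ω = 59.8 rad/s, so T = P/ω = 184×10³ / 59.80 = 3077 N·m.
J = πd⁴/32 = π(0.138)⁴/32 = 3.561×10^-5 m⁴.
Shear stress varies linearly with radius: τ = T·r/J = 3077 × 0.0199 / 3.561×10^-5 = 1.720×10^6 Pa.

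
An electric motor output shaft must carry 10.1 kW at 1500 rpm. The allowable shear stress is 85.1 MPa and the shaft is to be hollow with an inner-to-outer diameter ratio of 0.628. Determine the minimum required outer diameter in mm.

ω = 2π·1500/60 = 157.1 rad/s, so T = P/ω = 10.1×10³ / 157.1 = 64.30 N·m.
For a hollow shaft with d_i/d_o = 0.628: τ_max = 16T/(π d_o³ (1−k⁴)), so d_o = [16T/(π τ_allow (1−k⁴))]^(1/3) = [16·64.30/(π·8.51×10^7·0.8445)]^(1/3) = 0.01658 m.

16.6 mm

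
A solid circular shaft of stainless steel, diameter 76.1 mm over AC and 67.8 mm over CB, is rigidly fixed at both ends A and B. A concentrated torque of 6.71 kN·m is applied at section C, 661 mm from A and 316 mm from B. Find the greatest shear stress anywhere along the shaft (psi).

Compatibility: T_A·a/J_AC = T_B·b/J_CB with T_A + T_B = T₀.
J_AC = 3.29×10^-6 m⁴, J_CB = 2.07×10^-6 m⁴, so T_A = T₀·(J_AC/a)/((J_AC/a)+(J_CB/b)) = 2895 N·m, T_B = 3815 N·m.
τ in each portion: τ_AC = 3.35×10^7 Pa, τ_CB = 6.23×10^7 Pa; maximum is in CB.
τ_max = T_CB·r/J = 3815·0.0339/2.07×10^-6 = 6.234×10^7 Pa.

9040 psi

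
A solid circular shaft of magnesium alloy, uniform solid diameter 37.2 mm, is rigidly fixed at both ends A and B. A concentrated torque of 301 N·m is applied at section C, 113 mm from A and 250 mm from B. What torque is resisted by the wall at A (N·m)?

207 N·m

With uniform GJ and both ends fixed, compatibility θ_AC = θ_CB gives T_A·a = T_B·b, together with T_A + T_B = T₀.
T_A = T₀·b/(a+b) = 301.0·250/363.0 = 207.3 N·m; T_B = 93.70 N·m.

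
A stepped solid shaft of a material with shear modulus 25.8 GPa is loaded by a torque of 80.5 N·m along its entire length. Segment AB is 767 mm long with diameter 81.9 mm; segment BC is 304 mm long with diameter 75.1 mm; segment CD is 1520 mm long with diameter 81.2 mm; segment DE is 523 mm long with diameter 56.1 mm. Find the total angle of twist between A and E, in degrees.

0.208°

J_AB = π(0.0819)⁴/32 = 4.42×10^-6 m⁴; J_BC = π(0.0751)⁴/32 = 3.12×10^-6 m⁴; J_CD = π(0.0812)⁴/32 = 4.27×10^-6 m⁴; J_DE = π(0.0561)⁴/32 = 9.72×10^-7 m⁴.
θ = (T/G)·Σ L_i/J_i = (80.50/25.8×10⁹)·(0.767/4.42×10^-6 + 0.304/3.12×10^-6 + 1.52/4.27×10^-6 + 0.523/9.72×10^-7) = 3.635×10^-3 rad.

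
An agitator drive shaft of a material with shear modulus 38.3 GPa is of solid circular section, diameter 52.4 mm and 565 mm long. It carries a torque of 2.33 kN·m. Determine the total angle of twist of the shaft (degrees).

J = πd⁴/32 = π(0.0524)⁴/32 = 7.402×10^-7 m⁴.
θ = T·L/(G·J) = 2330 × 0.565 / (38.3×10⁹ × 7.402×10^-7) = 0.04644 rad.

2.66°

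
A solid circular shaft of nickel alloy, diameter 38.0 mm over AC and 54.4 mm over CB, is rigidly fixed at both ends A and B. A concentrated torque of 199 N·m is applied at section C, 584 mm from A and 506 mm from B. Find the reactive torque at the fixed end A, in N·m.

Compatibility: T_A·a/J_AC = T_B·b/J_CB with T_A + T_B = T₀.
J_AC = 2.05×10^-7 m⁴, J_CB = 8.60×10^-7 m⁴, so T_A = T₀·(J_AC/a)/((J_AC/a)+(J_CB/b)) = 34.03 N·m, T_B = 165.0 N·m.

34.0 N·m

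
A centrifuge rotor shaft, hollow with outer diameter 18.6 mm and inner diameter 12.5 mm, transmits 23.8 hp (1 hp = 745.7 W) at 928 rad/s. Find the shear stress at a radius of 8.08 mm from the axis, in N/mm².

ω = 928 rad/s, so T = P/ω = 23.8×745.7 / 928.0 = 19.12 N·m.
J = π(d_o⁴ − d_i⁴)/32 = π(0.0186⁴ − 0.0125⁴)/32 = 9.354×10^-9 m⁴.
Shear stress varies linearly with radius: τ = T·r/J = 19.12 × 0.00808 / 9.354×10^-9 = 1.652×10^7 Pa.

16.5 N/mm²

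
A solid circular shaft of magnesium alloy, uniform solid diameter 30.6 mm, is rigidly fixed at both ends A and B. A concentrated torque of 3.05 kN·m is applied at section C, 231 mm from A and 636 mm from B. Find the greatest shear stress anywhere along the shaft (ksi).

With uniform GJ and both ends fixed, compatibility θ_AC = θ_CB gives T_A·a = T_B·b, together with T_A + T_B = T₀.
T_A = T₀·b/(a+b) = 3050·636/867.0 = 2237 N·m; T_B = 812.6 N·m.
τ in each portion: τ_AC = 3.98×10^8 Pa, τ_CB = 1.44×10^8 Pa; maximum is in AC.
τ_max = T_AC·r/J = 2237·0.0153/8.61×10^-8 = 3.977×10^8 Pa.

57.7 ksi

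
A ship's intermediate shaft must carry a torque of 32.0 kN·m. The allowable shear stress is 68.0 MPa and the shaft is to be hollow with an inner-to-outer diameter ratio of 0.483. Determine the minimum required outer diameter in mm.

For a hollow shaft with d_i/d_o = 0.483: τ_max = 16T/(π d_o³ (1−k⁴)), so d_o = [16T/(π τ_allow (1−k⁴))]^(1/3) = [16·32000/(π·6.80×10^7·0.9456)]^(1/3) = 0.1363 m.

136 mm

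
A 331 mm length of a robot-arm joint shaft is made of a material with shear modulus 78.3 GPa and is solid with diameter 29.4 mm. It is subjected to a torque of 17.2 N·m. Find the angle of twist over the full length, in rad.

9.91e-4 rad

J = πd⁴/32 = π(0.0294)⁴/32 = 7.335×10^-8 m⁴.
θ = T·L/(G·J) = 17.20 × 0.331 / (78.3×10⁹ × 7.335×10^-8) = 9.913×10^-4 rad.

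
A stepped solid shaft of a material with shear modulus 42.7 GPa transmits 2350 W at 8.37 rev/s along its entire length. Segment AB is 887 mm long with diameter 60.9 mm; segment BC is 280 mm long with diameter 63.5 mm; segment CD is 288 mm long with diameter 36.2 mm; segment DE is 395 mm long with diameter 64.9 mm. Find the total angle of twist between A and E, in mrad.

ω = 2π·8.37 = 52.59 rad/s, so T = P/ω = 2350 / 52.59 = 44.69 N·m.
J_AB = π(0.0609)⁴/32 = 1.35×10^-6 m⁴; J_BC = π(0.0635)⁴/32 = 1.60×10^-6 m⁴; J_CD = π(0.0362)⁴/32 = 1.69×10^-7 m⁴; J_DE = π(0.0649)⁴/32 = 1.74×10^-6 m⁴.
θ = (T/G)·Σ L_i/J_i = (44.69/42.7×10⁹)·(0.887/1.35×10^-6 + 0.280/1.60×10^-6 + 0.288/1.69×10^-7 + 0.395/1.74×10^-6) = 2.896×10^-3 rad.

2.90 mrad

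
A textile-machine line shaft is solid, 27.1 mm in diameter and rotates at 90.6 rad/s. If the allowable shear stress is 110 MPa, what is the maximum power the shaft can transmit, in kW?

38.9 kW

J = πd⁴/32 = π(0.0271)⁴/32 = 5.295×10^-8 m⁴.
T_max = τ_allow·J/r = 1.10×10^8 × 5.295×10^-8 / 0.0136 = 429.9 N·m.
ω = 90.6 rad/s, so P_max = T_max·ω = 3.895×10^4 W.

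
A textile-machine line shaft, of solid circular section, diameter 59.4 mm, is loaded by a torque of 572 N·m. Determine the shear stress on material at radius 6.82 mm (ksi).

0.463 ksi

J = πd⁴/32 = π(0.0594)⁴/32 = 1.222×10^-6 m⁴.
Shear stress varies linearly with radius: τ = T·r/J = 572.0 × 0.00682 / 1.222×10^-6 = 3.192×10^6 Pa.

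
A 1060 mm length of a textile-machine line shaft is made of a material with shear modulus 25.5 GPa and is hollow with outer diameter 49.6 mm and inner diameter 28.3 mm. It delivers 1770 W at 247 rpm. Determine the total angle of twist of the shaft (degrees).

ω = 2π·247/60 = 25.87 rad/s, so T = P/ω = 1770 / 25.87 = 68.43 N·m.
J = π(d_o⁴ − d_i⁴)/32 = π(0.0496⁴ − 0.0283⁴)/32 = 5.312×10^-7 m⁴.
θ = T·L/(G·J) = 68.43 × 1.06 / (25.5×10⁹ × 5.312×10^-7) = 5.355×10^-3 rad.

0.307°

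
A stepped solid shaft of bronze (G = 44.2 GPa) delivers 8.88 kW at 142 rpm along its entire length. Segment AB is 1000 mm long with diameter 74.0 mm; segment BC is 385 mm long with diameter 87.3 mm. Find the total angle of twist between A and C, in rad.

ω = 2π·142/60 = 14.87 rad/s, so T = P/ω = 8.88×10³ / 14.87 = 597.2 N·m.
J_AB = π(0.0740)⁴/32 = 2.94×10^-6 m⁴; J_BC = π(0.0873)⁴/32 = 5.70×10^-6 m⁴.
θ = (T/G)·Σ L_i/J_i = (597.2/44.2×10⁹)·(1.00/2.94×10^-6 + 0.385/5.70×10^-6) = 5.501×10^-3 rad.

0.00550 rad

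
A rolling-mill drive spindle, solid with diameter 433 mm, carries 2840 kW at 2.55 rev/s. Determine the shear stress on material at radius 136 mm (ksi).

ω = 2π·2.55 = 16.02 rad/s, so T = P/ω = 2840×10³ / 16.02 = 177300 N·m.
J = πd⁴/32 = π(0.433)⁴/32 = 3.451×10^-3 m⁴.
Shear stress varies linearly with radius: τ = T·r/J = 177300 × 0.136 / 3.451×10^-3 = 6.985×10^6 Pa.

1.01 ksi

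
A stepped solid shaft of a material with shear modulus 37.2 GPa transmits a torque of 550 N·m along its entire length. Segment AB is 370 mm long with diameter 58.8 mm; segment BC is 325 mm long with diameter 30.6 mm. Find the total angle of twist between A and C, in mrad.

J_AB = π(0.0588)⁴/32 = 1.17×10^-6 m⁴; J_BC = π(0.0306)⁴/32 = 8.61×10^-8 m⁴.
θ = (T/G)·Σ L_i/J_i = (550.0/37.2×10⁹)·(0.370/1.17×10^-6 + 0.325/8.61×10^-8) = 0.06048 rad.

60.5 mrad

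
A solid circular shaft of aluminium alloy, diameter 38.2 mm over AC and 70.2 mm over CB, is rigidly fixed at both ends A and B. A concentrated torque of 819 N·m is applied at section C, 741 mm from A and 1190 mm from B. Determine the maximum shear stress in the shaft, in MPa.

10.6 MPa

Compatibility: T_A·a/J_AC = T_B·b/J_CB with T_A + T_B = T₀.
J_AC = 2.09×10^-7 m⁴, J_CB = 2.38×10^-6 m⁴, so T_A = T₀·(J_AC/a)/((J_AC/a)+(J_CB/b)) = 101.1 N·m, T_B = 717.9 N·m.
τ in each portion: τ_AC = 9.24×10^6 Pa, τ_CB = 1.06×10^7 Pa; maximum is in CB.
τ_max = T_CB·r/J = 717.9·0.0351/2.38×10^-6 = 1.057×10^7 Pa.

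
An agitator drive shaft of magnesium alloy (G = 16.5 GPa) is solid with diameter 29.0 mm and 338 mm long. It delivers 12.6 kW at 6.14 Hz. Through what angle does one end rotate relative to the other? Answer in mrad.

96.4 mrad

ω = 2π·6.14 = 38.58 rad/s, so T = P/ω = 12.6×10³ / 38.58 = 326.6 N·m.
J = πd⁴/32 = π(0.0290)⁴/32 = 6.944×10^-8 m⁴.
θ = T·L/(G·J) = 326.6 × 0.338 / (16.5×10⁹ × 6.944×10^-8) = 0.09635 rad.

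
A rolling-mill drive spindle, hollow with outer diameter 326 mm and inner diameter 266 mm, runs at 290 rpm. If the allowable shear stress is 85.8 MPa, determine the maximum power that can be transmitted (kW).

J = π(d_o⁴ − d_i⁴)/32 = π(0.326⁴ − 0.266⁴)/32 = 6.173×10^-4 m⁴.
T_max = τ_allow·J/r = 8.58×10^7 × 6.173×10^-4 / 0.163 = 325000 N·m.
ω = 2π·290/60 = 30.37 rad/s, so P_max = T_max·ω = 9.868×10^6 W.

9870 kW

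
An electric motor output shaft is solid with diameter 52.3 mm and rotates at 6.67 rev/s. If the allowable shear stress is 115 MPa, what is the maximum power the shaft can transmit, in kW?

135 kW

J = πd⁴/32 = π(0.0523)⁴/32 = 7.345×10^-7 m⁴.
T_max = τ_allow·J/r = 1.15×10^8 × 7.345×10^-7 / 0.0261 = 3230 N·m.
ω = 2π·6.67 = 41.91 rad/s, so P_max = T_max·ω = 1.354×10^5 W.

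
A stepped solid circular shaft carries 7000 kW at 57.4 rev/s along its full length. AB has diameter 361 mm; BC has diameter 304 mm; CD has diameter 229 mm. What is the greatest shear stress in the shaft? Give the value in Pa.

ω = 2π·57.4 = 360.7 rad/s, so T = P/ω = 7000×10³ / 360.7 = 19410 N·m.
Under the same torque, τ_max = 16T/(πd³) is largest where d is smallest — segment CD (d = 229 mm).
τ_max = 16·19410/(π·(0.229)³) = 8.231×10^6 Pa.

8.23e6 Pa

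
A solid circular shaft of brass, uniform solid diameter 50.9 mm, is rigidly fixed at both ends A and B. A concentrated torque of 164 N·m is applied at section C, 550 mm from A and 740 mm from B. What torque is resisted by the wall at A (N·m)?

With uniform GJ and both ends fixed, compatibility θ_AC = θ_CB gives T_A·a = T_B·b, together with T_A + T_B = T₀.
T_A = T₀·b/(a+b) = 164.0·740/1290 = 94.08 N·m; T_B = 69.92 N·m.

94.1 N·m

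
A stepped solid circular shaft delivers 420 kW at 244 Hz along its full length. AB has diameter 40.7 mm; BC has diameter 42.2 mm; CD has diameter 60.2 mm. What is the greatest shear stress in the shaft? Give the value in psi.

ω = 2π·244 = 1533 rad/s, so T = P/ω = 420×10³ / 1533 = 274.0 N·m.
Under the same torque, τ_max = 16T/(πd³) is largest where d is smallest — segment AB (d = 40.7 mm).
τ_max = 16·274.0/(π·(0.0407)³) = 2.070×10^7 Pa.

3000 psi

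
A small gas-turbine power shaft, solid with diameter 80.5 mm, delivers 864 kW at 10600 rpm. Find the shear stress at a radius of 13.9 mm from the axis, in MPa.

2.62 MPa

ω = 2π·10600/60 = 1110 rad/s, so T = P/ω = 864×10³ / 1110 = 778.4 N·m.
J = πd⁴/32 = π(0.0805)⁴/32 = 4.123×10^-6 m⁴.
Shear stress varies linearly with radius: τ = T·r/J = 778.4 × 0.0139 / 4.123×10^-6 = 2.624×10^6 Pa.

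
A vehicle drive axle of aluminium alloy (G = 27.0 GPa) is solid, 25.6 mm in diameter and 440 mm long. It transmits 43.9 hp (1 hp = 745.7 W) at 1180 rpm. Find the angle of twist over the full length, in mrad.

ω = 2π·1180/60 = 123.6 rad/s, so T = P/ω = 43.9×745.7 / 123.6 = 264.9 N·m.
J = πd⁴/32 = π(0.0256)⁴/32 = 4.217×10^-8 m⁴.
θ = T·L/(G·J) = 264.9 × 0.440 / (27.0×10⁹ × 4.217×10^-8) = 0.1024 rad.

102 mrad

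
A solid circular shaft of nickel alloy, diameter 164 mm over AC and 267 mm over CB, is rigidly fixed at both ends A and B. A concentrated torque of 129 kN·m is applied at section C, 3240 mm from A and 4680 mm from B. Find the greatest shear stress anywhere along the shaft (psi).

4150 psi

Compatibility: T_A·a/J_AC = T_B·b/J_CB with T_A + T_B = T₀.
J_AC = 7.10×10^-5 m⁴, J_CB = 4.99×10^-4 m⁴, so T_A = T₀·(J_AC/a)/((J_AC/a)+(J_CB/b)) = 22000 N·m, T_B = 107000 N·m.
τ in each portion: τ_AC = 2.54×10^7 Pa, τ_CB = 2.86×10^7 Pa; maximum is in CB.
τ_max = T_CB·r/J = 107000·0.134/4.99×10^-4 = 2.863×10^7 Pa.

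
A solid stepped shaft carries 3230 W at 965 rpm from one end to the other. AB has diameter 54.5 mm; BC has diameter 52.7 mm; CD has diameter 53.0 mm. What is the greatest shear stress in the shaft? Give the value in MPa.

1.11 MPa

ω = 2π·965/60 = 101.1 rad/s, so T = P/ω = 3230 / 101.1 = 31.96 N·m.
Under the same torque, τ_max = 16T/(πd³) is largest where d is smallest — segment BC (d = 52.7 mm).
τ_max = 16·31.96/(π·(0.0527)³) = 1.112×10^6 Pa.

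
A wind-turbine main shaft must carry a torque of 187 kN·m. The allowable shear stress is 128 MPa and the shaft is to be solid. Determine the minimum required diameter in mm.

195 mm

For a solid shaft τ_max = 16T/(πd³), so d = (16T/(π τ_allow))^(1/3) = (16·187000/(π·1.28×10^8))^(1/3) = 0.1952 m.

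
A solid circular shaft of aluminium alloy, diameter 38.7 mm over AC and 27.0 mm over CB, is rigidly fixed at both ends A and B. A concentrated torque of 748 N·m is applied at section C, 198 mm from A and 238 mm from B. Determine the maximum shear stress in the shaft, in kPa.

Compatibility: T_A·a/J_AC = T_B·b/J_CB with T_A + T_B = T₀.
J_AC = 2.20×10^-7 m⁴, J_CB = 5.22×10^-8 m⁴, so T_A = T₀·(J_AC/a)/((J_AC/a)+(J_CB/b)) = 624.8 N·m, T_B = 123.2 N·m.
τ in each portion: τ_AC = 5.49×10^7 Pa, τ_CB = 3.19×10^7 Pa; maximum is in AC.
τ_max = T_AC·r/J = 624.8·0.0194/2.20×10^-7 = 5.490×10^7 Pa.

54900 kPa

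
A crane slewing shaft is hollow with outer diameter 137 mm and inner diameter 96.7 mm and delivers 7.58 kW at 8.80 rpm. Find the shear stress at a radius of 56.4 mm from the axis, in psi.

ω = 2π·8.80/60 = 0.9215 rad/s, so T = P/ω = 7.58×10³ / 0.9215 = 8225 N·m.
J = π(d_o⁴ − d_i⁴)/32 = π(0.137⁴ − 0.0967⁴)/32 = 2.600×10^-5 m⁴.
Shear stress varies linearly with radius: τ = T·r/J = 8225 × 0.0564 / 2.600×10^-5 = 1.784×10^7 Pa.

2590 psi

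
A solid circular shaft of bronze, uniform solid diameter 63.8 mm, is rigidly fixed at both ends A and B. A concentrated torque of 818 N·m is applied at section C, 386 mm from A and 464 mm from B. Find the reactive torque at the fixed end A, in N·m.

447 N·m

With uniform GJ and both ends fixed, compatibility θ_AC = θ_CB gives T_A·a = T_B·b, together with T_A + T_B = T₀.
T_A = T₀·b/(a+b) = 818.0·464/850.0 = 446.5 N·m; T_B = 371.5 N·m.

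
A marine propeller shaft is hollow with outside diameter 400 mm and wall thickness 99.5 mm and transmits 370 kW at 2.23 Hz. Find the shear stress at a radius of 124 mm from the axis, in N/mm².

ω = 2π·2.23 = 14.01 rad/s, so T = P/ω = 370×10³ / 14.01 = 26410 N·m.
J = π(d_o⁴ − d_i⁴)/32 = π(0.400⁴ − 0.201⁴)/32 = 2.353×10^-3 m⁴.
Shear stress varies linearly with radius: τ = T·r/J = 26410 × 0.124 / 2.353×10^-3 = 1.392×10^6 Pa.

1.39 N/mm²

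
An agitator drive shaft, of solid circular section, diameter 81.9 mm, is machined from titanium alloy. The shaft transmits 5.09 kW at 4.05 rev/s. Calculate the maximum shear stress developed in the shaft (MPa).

1.85 MPa

ω = 2π·4.05 = 25.45 rad/s, so T = P/ω = 5.09×10³ / 25.45 = 200.0 N·m.
J = πd⁴/32 = π(0.0819)⁴/32 = 4.417×10^-6 m⁴.
τ_max = T·r/J = 200.0 × 0.0410 / 4.417×10^-6 = 1.854×10^6 Pa.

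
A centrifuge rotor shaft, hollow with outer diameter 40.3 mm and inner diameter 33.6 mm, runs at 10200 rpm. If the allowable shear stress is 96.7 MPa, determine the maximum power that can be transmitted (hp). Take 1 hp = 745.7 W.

J = π(d_o⁴ − d_i⁴)/32 = π(0.0403⁴ − 0.0336⁴)/32 = 1.338×10^-7 m⁴.
T_max = τ_allow·J/r = 9.67×10^7 × 1.338×10^-7 / 0.0201 = 642.2 N·m.
ω = 2π·10200/60 = 1068 rad/s, so P_max = T_max·ω = 6.860×10^5 W.

920 hp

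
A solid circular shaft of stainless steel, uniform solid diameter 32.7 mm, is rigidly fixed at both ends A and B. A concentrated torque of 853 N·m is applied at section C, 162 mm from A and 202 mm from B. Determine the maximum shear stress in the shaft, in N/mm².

With uniform GJ and both ends fixed, compatibility θ_AC = θ_CB gives T_A·a = T_B·b, together with T_A + T_B = T₀.
T_A = T₀·b/(a+b) = 853.0·202/364.0 = 473.4 N·m; T_B = 379.6 N·m.
τ in each portion: τ_AC = 6.89×10^7 Pa, τ_CB = 5.53×10^7 Pa; maximum is in AC.
τ_max = T_AC·r/J = 473.4·0.0163/1.12×10^-7 = 6.895×10^7 Pa.

68.9 N/mm²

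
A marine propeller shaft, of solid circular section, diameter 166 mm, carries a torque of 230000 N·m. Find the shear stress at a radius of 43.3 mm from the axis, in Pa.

1.34e8 Pa

J = πd⁴/32 = π(0.166)⁴/32 = 7.455×10^-5 m⁴.
Shear stress varies linearly with radius: τ = T·r/J = 230000 × 0.0433 / 7.455×10^-5 = 1.336×10^8 Pa.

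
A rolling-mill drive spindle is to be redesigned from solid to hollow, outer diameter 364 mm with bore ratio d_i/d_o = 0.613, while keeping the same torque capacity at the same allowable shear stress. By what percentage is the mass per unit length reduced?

Equal τ_max and T ⇒ the solid shaft needs d_s³ = d_o³(1−k⁴), so d_s = 364·(1−0.613⁴)^(1/3) = 346.0 mm.
Area ratio A_h/A_s = d_o²(1−k²)/d_s² = (1−k²)/(1−k⁴)^(2/3) = 0.6909.
Mass saving = 1 − 0.6909 = 30.9 %.

30.9 %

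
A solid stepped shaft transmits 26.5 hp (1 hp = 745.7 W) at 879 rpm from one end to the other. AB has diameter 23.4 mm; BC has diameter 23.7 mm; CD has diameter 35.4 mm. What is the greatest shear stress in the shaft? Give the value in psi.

ω = 2π·879/60 = 92.05 rad/s, so T = P/ω = 26.5×745.7 / 92.05 = 214.7 N·m.
Under the same torque, τ_max = 16T/(πd³) is largest where d is smallest — segment AB (d = 23.4 mm).
τ_max = 16·214.7/(π·(0.0234)³) = 8.533×10^7 Pa.

12400 psi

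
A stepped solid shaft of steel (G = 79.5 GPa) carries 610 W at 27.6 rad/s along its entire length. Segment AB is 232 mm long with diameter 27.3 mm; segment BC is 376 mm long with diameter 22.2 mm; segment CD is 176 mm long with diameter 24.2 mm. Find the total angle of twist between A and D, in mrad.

7.02 mrad

ω = 27.6 rad/s, so T = P/ω = 610 / 27.60 = 22.10 N·m.
J_AB = π(0.0273)⁴/32 = 5.45×10^-8 m⁴; J_BC = π(0.0222)⁴/32 = 2.38×10^-8 m⁴; J_CD = π(0.0242)⁴/32 = 3.37×10^-8 m⁴.
θ = (T/G)·Σ L_i/J_i = (22.10/79.5×10⁹)·(0.232/5.45×10^-8 + 0.376/2.38×10^-8 + 0.176/3.37×10^-8) = 7.019×10^-3 rad.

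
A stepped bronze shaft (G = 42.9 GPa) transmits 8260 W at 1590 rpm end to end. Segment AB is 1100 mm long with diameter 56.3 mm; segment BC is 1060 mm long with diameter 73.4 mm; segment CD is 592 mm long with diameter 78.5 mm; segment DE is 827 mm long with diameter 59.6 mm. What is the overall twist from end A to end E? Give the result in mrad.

2.68 mrad

ω = 2π·1590/60 = 166.5 rad/s, so T = P/ω = 8260 / 166.5 = 49.61 N·m.
J_AB = π(0.0563)⁴/32 = 9.86×10^-7 m⁴; J_BC = π(0.0734)⁴/32 = 2.85×10^-6 m⁴; J_CD = π(0.0785)⁴/32 = 3.73×10^-6 m⁴; J_DE = π(0.0596)⁴/32 = 1.24×10^-6 m⁴.
θ = (T/G)·Σ L_i/J_i = (49.61/42.9×10⁹)·(1.10/9.86×10^-7 + 1.06/2.85×10^-6 + 0.592/3.73×10^-6 + 0.827/1.24×10^-6) = 2.675×10^-3 rad.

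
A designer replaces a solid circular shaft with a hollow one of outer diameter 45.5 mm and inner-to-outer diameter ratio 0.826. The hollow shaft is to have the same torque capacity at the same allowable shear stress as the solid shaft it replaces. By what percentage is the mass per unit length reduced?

51.8 %

Equal τ_max and T ⇒ the solid shaft needs d_s³ = d_o³(1−k⁴), so d_s = 45.5·(1−0.826⁴)^(1/3) = 36.93 mm.
Area ratio A_h/A_s = d_o²(1−k²)/d_s² = (1−k²)/(1−k⁴)^(2/3) = 0.4824.
Mass saving = 1 − 0.4824 = 51.8 %.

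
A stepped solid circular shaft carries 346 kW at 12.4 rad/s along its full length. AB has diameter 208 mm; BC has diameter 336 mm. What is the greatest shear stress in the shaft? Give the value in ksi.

ω = 12.4 rad/s, so T = P/ω = 346×10³ / 12.40 = 27900 N·m.
Under the same torque, τ_max = 16T/(πd³) is largest where d is smallest — segment AB (d = 208 mm).
τ_max = 16·27900/(π·(0.208)³) = 1.579×10^7 Pa.

2.29 ksi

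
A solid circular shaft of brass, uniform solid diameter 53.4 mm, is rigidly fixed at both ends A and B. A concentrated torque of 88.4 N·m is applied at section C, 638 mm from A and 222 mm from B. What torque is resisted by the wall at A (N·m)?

22.8 N·m

With uniform GJ and both ends fixed, compatibility θ_AC = θ_CB gives T_A·a = T_B·b, together with T_A + T_B = T₀.
T_A = T₀·b/(a+b) = 88.40·222/860.0 = 22.82 N·m; T_B = 65.58 N·m.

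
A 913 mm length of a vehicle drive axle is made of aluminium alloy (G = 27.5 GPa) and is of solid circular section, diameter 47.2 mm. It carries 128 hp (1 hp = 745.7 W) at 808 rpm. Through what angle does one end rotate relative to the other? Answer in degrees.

ω = 2π·808/60 = 84.61 rad/s, so T = P/ω = 128×745.7 / 84.61 = 1128 N·m.
J = πd⁴/32 = π(0.0472)⁴/32 = 4.873×10^-7 m⁴.
θ = T·L/(G·J) = 1128 × 0.913 / (27.5×10⁹ × 4.873×10^-7) = 0.07686 rad.

4.40°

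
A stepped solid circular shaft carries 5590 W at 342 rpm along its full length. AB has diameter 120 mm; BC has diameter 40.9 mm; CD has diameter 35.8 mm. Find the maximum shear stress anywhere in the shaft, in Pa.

ω = 2π·342/60 = 35.81 rad/s, so T = P/ω = 5590 / 35.81 = 156.1 N·m.
Under the same torque, τ_max = 16T/(πd³) is largest where d is smallest — segment CD (d = 35.8 mm).
τ_max = 16·156.1/(π·(0.0358)³) = 1.733×10^7 Pa.

1.73e7 Pa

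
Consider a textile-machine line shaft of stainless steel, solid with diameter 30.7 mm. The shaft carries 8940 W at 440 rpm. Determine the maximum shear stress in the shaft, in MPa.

ω = 2π·440/60 = 46.08 rad/s, so T = P/ω = 8940 / 46.08 = 194.0 N·m.
J = πd⁴/32 = π(0.0307)⁴/32 = 8.721×10^-8 m⁴.
τ_max = T·r/J = 194.0 × 0.0153 / 8.721×10^-8 = 3.415×10^7 Pa.

34.2 MPa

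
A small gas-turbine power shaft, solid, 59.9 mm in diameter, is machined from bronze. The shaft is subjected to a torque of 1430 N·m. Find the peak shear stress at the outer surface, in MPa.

33.9 MPa

J = πd⁴/32 = π(0.0599)⁴/32 = 1.264×10^-6 m⁴.
τ_max = T·r/J = 1430 × 0.0300 / 1.264×10^-6 = 3.389×10^7 Pa.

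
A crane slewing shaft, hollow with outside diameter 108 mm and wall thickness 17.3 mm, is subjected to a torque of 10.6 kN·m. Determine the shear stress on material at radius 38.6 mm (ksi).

5.65 ksi

J = π(d_o⁴ − d_i⁴)/32 = π(0.108⁴ − 0.0734⁴)/32 = 1.051×10^-5 m⁴.
Shear stress varies linearly with radius: τ = T·r/J = 10600 × 0.0386 / 1.051×10^-5 = 3.894×10^7 Pa.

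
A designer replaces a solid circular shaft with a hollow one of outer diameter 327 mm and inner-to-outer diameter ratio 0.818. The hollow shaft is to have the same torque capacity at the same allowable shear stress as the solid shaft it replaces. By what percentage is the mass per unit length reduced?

50.8 %

Equal τ_max and T ⇒ the solid shaft needs d_s³ = d_o³(1−k⁴), so d_s = 327·(1−0.818⁴)^(1/3) = 268.3 mm.
Area ratio A_h/A_s = d_o²(1−k²)/d_s² = (1−k²)/(1−k⁴)^(2/3) = 0.4915.
Mass saving = 1 − 0.4915 = 50.8 %.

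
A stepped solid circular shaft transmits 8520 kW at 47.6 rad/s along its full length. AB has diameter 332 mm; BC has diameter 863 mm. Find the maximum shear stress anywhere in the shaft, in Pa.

ω = 47.6 rad/s, so T = P/ω = 8520×10³ / 47.60 = 179000 N·m.
Under the same torque, τ_max = 16T/(πd³) is largest where d is smallest — segment AB (d = 332 mm).
τ_max = 16·179000/(π·(0.332)³) = 2.491×10^7 Pa.

2.49e7 Pa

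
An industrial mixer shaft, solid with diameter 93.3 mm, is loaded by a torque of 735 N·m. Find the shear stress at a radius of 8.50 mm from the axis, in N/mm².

J = πd⁴/32 = π(0.0933)⁴/32 = 7.439×10^-6 m⁴.
Shear stress varies linearly with radius: τ = T·r/J = 735.0 × 0.00850 / 7.439×10^-6 = 8.398×10^5 Pa.

0.840 N/mm²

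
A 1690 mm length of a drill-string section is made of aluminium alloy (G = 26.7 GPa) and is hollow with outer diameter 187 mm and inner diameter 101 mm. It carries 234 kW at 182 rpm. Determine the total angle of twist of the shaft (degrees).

ω = 2π·182/60 = 19.06 rad/s, so T = P/ω = 234×10³ / 19.06 = 12280 N·m.
J = π(d_o⁴ − d_i⁴)/32 = π(0.187⁴ − 0.101⁴)/32 = 1.098×10^-4 m⁴.
θ = T·L/(G·J) = 12280 × 1.69 / (26.7×10⁹ × 1.098×10^-4) = 7.075×10^-3 rad.

0.405°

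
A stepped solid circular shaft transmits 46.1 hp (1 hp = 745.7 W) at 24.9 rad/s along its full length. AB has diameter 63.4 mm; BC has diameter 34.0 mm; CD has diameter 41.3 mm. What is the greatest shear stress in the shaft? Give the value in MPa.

179 MPa

ω = 24.9 rad/s, so T = P/ω = 46.1×745.7 / 24.90 = 1381 N·m.
Under the same torque, τ_max = 16T/(πd³) is largest where d is smallest — segment BC (d = 34.0 mm).
τ_max = 16·1381/(π·(0.0340)³) = 1.789×10^8 Pa.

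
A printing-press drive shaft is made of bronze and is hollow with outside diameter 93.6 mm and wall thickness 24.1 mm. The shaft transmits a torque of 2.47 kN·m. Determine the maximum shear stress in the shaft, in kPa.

16200 kPa

J = π(d_o⁴ − d_i⁴)/32 = π(0.0936⁴ − 0.0454⁴)/32 = 7.118×10^-6 m⁴.
τ_max = T·r/J = 2470 × 0.0468 / 7.118×10^-6 = 1.624×10^7 Pa.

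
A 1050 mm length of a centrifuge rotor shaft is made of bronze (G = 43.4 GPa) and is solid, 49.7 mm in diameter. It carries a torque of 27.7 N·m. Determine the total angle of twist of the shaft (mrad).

1.12 mrad

J = πd⁴/32 = π(0.0497)⁴/32 = 5.990×10^-7 m⁴.
θ = T·L/(G·J) = 27.70 × 1.05 / (43.4×10⁹ × 5.990×10^-7) = 1.119×10^-3 rad.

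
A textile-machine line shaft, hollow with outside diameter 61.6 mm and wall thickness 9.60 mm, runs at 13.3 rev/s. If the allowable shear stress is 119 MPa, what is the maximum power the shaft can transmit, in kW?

J = π(d_o⁴ − d_i⁴)/32 = π(0.0616⁴ − 0.0424⁴)/32 = 1.096×10^-6 m⁴.
T_max = τ_allow·J/r = 1.19×10^8 × 1.096×10^-6 / 0.0308 = 4236 N·m.
ω = 2π·13.3 = 83.57 rad/s, so P_max = T_max·ω = 3.540×10^5 W.

354 kW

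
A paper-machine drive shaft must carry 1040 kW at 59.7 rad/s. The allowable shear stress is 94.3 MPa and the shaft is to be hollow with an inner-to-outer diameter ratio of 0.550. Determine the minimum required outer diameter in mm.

101 mm

ω = 59.7 rad/s, so T = P/ω = 1040×10³ / 59.70 = 17420 N·m.
For a hollow shaft with d_i/d_o = 0.550: τ_max = 16T/(π d_o³ (1−k⁴)), so d_o = [16T/(π τ_allow (1−k⁴))]^(1/3) = [16·17420/(π·9.43×10^7·0.9085)]^(1/3) = 0.1012 m.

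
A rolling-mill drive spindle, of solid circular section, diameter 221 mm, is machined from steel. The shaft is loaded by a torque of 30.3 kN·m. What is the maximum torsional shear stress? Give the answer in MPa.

14.3 MPa

J = πd⁴/32 = π(0.221)⁴/32 = 2.342×10^-4 m⁴.
τ_max = T·r/J = 30300 × 0.111 / 2.342×10^-4 = 1.430×10^7 Pa.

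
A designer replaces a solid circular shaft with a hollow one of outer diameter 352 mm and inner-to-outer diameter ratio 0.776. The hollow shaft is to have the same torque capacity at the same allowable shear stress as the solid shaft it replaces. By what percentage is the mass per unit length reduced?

Equal τ_max and T ⇒ the solid shaft needs d_s³ = d_o³(1−k⁴), so d_s = 352·(1−0.776⁴)^(1/3) = 302.9 mm.
Area ratio A_h/A_s = d_o²(1−k²)/d_s² = (1−k²)/(1−k⁴)^(2/3) = 0.5371.
Mass saving = 1 − 0.5371 = 46.3 %.

46.3 %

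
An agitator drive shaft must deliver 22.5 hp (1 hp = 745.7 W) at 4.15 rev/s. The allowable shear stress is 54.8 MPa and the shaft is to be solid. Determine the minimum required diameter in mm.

ω = 2π·4.15 = 26.08 rad/s, so T = P/ω = 22.5×745.7 / 26.08 = 643.5 N·m.
For a solid shaft τ_max = 16T/(πd³), so d = (16T/(π τ_allow))^(1/3) = (16·643.5/(π·5.48×10^7))^(1/3) = 0.03911 m.

39.1 mm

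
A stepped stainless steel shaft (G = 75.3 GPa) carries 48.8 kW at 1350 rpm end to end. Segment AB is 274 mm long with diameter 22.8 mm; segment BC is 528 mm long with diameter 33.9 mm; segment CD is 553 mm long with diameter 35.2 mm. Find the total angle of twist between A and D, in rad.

0.0828 rad

ω = 2π·1350/60 = 141.4 rad/s, so T = P/ω = 48.8×10³ / 141.4 = 345.2 N·m.
J_AB = π(0.0228)⁴/32 = 2.65×10^-8 m⁴; J_BC = π(0.0339)⁴/32 = 1.30×10^-7 m⁴; J_CD = π(0.0352)⁴/32 = 1.51×10^-7 m⁴.
θ = (T/G)·Σ L_i/J_i = (345.2/75.3×10⁹)·(0.274/2.65×10^-8 + 0.528/1.30×10^-7 + 0.553/1.51×10^-7) = 0.08283 rad.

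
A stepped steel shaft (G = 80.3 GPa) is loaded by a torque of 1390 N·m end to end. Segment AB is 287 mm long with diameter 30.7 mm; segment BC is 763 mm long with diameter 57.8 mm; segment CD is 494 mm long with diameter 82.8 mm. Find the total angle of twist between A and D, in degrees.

J_AB = π(0.0307)⁴/32 = 8.72×10^-8 m⁴; J_BC = π(0.0578)⁴/32 = 1.10×10^-6 m⁴; J_CD = π(0.0828)⁴/32 = 4.61×10^-6 m⁴.
θ = (T/G)·Σ L_i/J_i = (1390/80.3×10⁹)·(0.287/8.72×10^-8 + 0.763/1.10×10^-6 + 0.494/4.61×10^-6) = 0.07087 rad.

4.06°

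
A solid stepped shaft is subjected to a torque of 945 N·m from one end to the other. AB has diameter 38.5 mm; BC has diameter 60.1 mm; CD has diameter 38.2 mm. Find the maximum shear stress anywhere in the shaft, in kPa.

86300 kPa

Under the same torque, τ_max = 16T/(πd³) is largest where d is smallest — segment CD (d = 38.2 mm).
τ_max = 16·945.0/(π·(0.0382)³) = 8.634×10^7 Pa.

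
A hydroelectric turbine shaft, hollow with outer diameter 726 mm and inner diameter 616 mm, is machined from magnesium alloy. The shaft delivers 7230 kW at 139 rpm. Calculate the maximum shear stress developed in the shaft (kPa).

13700 kPa

ω = 2π·139/60 = 14.56 rad/s, so T = P/ω = 7230×10³ / 14.56 = 496700 N·m.
J = π(d_o⁴ − d_i⁴)/32 = π(0.726⁴ − 0.616⁴)/32 = 0.01314 m⁴.
τ_max = T·r/J = 496700 × 0.363 / 0.01314 = 1.372×10^7 Pa.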